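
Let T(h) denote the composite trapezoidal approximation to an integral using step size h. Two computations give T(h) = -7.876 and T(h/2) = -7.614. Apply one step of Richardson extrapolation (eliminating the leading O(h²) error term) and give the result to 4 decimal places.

-7.5267

R = (4·T(h/2) − T(h)) / 3 = (4·(-7.614) − (-7.876))/3 = (-22.580)/3 = -7.5267.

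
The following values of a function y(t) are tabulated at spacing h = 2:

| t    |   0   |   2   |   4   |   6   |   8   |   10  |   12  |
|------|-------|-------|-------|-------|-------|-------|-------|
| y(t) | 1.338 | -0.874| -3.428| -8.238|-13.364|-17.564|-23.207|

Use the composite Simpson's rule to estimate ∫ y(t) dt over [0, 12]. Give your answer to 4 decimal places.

-108.1047

h = 2, n = 6.
(h/3)·[y₀ + 4y₁ + 2y₂ + 4y₃ + 2y₄ + 4y₅ + y₆] = 0.666667·(-162.157) = -108.1047.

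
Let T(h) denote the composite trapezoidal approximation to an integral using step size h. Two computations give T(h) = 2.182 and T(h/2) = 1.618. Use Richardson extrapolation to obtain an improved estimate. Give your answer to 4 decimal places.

1.4300

R = (4·T(h/2) − T(h)) / 3 = (4·1.618 − 2.182)/3 = (4.290)/3 = 1.4300.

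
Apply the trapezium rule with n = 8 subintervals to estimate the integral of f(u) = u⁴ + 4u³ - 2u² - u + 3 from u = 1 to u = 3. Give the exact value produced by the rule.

h = (3 − 1)/8 = 0.25.
Nodes u₀,…,u₈ = 1, 1.25, 1.5, 1.75, 2, 2.25, 2.5, 2.75, 3.
f(u) = u⁴ + 4u³ - 2u² - u + 3: f₀=5, f₁=8.87890625, f₂=15.5625, f₃=25.94140625, f₄=41, f₅=61.81640625, f₆=89.5625, f₇=125.50390625, f₈=171.
(h/2)·[f₀ + 2f₁ + 2f₂ + 2f₃ + 2f₄ + 2f₅ + 2f₆ + 2f₇ + f₈] = 0.125·(912.53125) = 114.06640625.

114.06640625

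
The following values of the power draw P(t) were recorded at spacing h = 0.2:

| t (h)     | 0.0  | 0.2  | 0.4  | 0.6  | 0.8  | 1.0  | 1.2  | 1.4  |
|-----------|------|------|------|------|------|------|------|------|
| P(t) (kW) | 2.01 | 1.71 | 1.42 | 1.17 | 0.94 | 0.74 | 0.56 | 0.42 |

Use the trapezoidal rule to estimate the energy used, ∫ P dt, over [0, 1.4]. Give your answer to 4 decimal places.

h = 0.2, n = 7.
(h/2)·[y₀ + 2y₁ + 2y₂ + 2y₃ + 2y₄ + 2y₅ + 2y₆ + y₇] = 0.1·(15.51) = 1.5510.

1.5510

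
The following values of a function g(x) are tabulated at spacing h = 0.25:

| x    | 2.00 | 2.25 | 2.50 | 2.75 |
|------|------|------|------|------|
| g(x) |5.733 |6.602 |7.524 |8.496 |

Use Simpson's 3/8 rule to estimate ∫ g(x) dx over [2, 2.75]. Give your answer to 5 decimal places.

h = 0.25, n = 3.
(3h/8)·[y₀ + 3y₁ + 3y₂ + y₃] = 0.09375·(56.607) = 5.30691.

5.30691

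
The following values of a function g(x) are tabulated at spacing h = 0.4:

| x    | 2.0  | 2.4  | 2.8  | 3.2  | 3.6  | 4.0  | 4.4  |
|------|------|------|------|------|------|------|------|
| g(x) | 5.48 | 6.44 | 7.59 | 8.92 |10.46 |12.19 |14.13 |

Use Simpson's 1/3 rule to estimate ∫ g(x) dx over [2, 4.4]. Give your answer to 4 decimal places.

h = 0.4, n = 6.
(h/3)·[y₀ + 4y₁ + 2y₂ + 4y₃ + 2y₄ + 4y₅ + y₆] = 0.133333·(165.91) = 22.1213.

22.1213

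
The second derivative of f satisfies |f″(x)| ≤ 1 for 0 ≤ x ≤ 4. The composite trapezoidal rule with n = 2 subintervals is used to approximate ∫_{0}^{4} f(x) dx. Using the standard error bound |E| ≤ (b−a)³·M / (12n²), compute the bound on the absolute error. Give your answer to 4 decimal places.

|E| ≤ (4)³·1 / (12·2²) = 64/48 = 1.3333.

1.3333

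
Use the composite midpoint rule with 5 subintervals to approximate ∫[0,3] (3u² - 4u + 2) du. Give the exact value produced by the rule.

14.73

h = (3 − 0)/5 = 0.6.
Midpoints m₁,…,m₅ = 0.3, 0.9, 1.5, 2.1, 2.7.
f(m₁)=1.07, f(m₂)=0.83, f(m₃)=2.75, f(m₄)=6.83, f(m₅)=13.07.
h·[f(m₁) + f(m₂) + f(m₃) + f(m₄) + f(m₅)] = 0.6·(24.55) = 14.73.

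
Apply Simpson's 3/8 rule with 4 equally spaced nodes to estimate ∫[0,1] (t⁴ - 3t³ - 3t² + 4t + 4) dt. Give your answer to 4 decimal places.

4.4537

h = (1 − 0)/3 = 0.333333.
Nodes t₀,…,t₃ = 0, 0.333333, 0.666667, 1.
f(t) = t⁴ - 3t³ - 3t² + 4t + 4: f₀=4, f₁=4.901235, f₂=4.641975, f₃=3.
(3h/8)·[f₀ + 3f₁ + 3f₂ + f₃] = 0.125·(35.629630) = 4.4537.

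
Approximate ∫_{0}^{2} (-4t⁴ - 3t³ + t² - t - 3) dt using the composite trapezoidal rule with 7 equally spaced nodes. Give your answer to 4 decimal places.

h = (2 − 0)/6 = 0.333333.
Nodes t₀,…,t₆ = 0, 0.333333, 0.666667, 1, 1.333333, 1.666667, 2.
f(t) = -4t⁴ - 3t³ + t² - t - 3: f₀=-3, f₁=-3.382716, f₂=-4.901235, f₃=-10, f₄=-22.308642, f₅=-46.641975, f₆=-89.
(h/2)·[f₀ + 2f₁ + 2f₂ + 2f₃ + 2f₄ + 2f₅ + f₆] = 0.166667·(-266.469136) = -44.4115.

-44.4115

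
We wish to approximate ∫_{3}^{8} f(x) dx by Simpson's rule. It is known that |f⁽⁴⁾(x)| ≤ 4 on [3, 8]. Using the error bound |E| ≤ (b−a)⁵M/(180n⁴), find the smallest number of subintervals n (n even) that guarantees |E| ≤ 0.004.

12

Need 12500/(180n⁴) ≤ 0.004.
n⁴ ≥ 12500/(180·0.004) = 17361.1 ⇒ n ≥ 11.4787, so the smallest even n is 12. (n must be even for Simpson's rule.)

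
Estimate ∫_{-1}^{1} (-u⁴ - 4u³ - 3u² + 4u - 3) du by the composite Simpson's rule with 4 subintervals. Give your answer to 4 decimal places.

h = (1 − (-1))/4 = 0.5.
Nodes u₀,…,u₄ = -1, -0.5, 0, 0.5, 1.
f(u) = -u⁴ - 4u³ - 3u² + 4u - 3: f₀=-7, f₁=-5.3125, f₂=-3, f₃=-2.3125, f₄=-7.
(h/3)·[f₀ + 4f₁ + 2f₂ + 4f₃ + f₄] = 0.166667·(-50.5) = -8.4167.

-8.4167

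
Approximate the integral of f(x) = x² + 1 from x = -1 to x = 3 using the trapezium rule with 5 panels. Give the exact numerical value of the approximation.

13.76

h = (3 − (-1))/5 = 0.8.
Nodes x₀,…,x₅ = -1, -0.2, 0.6, 1.4, 2.2, 3.
f(x) = x² + 1: f₀=2, f₁=1.04, f₂=1.36, f₃=2.96, f₄=5.84, f₅=10.
(h/2)·[f₀ + 2f₁ + 2f₂ + 2f₃ + 2f₄ + f₅] = 0.4·(34.4) = 13.76.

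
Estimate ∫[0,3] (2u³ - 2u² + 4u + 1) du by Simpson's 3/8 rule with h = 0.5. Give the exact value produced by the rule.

h = (3 − 0)/6 = 0.5.
Nodes u₀,…,u₆ = 0, 0.5, 1, 1.5, 2, 2.5, 3.
f(u) = 2u³ - 2u² + 4u + 1: f₀=1, f₁=2.75, f₂=5, f₃=9.25, f₄=17, f₅=29.75, f₆=49.
(3h/8)·[f₀ + 3f₁ + 3f₂ + 2f₃ + 3f₄ + 3f₅ + f₆] = 0.1875·(232) = 43.5.

43.5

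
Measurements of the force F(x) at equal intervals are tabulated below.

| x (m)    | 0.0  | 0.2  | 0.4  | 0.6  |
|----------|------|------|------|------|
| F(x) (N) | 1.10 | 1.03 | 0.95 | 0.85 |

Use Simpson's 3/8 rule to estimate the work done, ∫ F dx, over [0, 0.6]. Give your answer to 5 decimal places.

h = 0.2, n = 3.
(3h/8)·[y₀ + 3y₁ + 3y₂ + y₃] = 0.075·(7.89) = 0.59175.

0.59175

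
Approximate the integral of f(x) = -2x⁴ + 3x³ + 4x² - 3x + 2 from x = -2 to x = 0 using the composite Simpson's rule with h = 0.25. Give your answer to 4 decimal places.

h = (0 − (-2))/8 = 0.25.
Nodes x₀,…,x₈ = -2, -1.75, -1.5, -1.25, -1, -0.75, -0.5, -0.25, 0.
f(x) = -2x⁴ + 3x³ + 4x² - 3x + 2: f₀=-32, f₁=-15.3359375, f₂=-4.75, f₃=1.2578125, f₄=4, f₅=4.6015625, f₆=4, f₇=2.9453125, f₈=2.
(h/3)·[f₀ + 4f₁ + 2f₂ + 4f₃ + 2f₄ + 4f₅ + 2f₆ + 4f₇ + f₈] = 0.083333·(-49.625) = -4.1354.

-4.1354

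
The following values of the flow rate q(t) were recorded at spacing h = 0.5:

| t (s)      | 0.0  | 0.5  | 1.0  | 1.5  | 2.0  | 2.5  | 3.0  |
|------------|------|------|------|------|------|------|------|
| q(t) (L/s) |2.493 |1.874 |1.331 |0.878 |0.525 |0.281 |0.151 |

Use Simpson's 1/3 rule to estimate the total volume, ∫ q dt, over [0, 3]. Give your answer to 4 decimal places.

3.0813

h = 0.5, n = 6.
(h/3)·[y₀ + 4y₁ + 2y₂ + 4y₃ + 2y₄ + 4y₅ + y₆] = 0.166667·(18.488) = 3.0813.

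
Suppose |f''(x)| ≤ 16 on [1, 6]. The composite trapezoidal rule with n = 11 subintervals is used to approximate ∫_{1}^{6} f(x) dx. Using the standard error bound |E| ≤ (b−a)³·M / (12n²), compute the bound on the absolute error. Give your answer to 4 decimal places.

1.3774

|E| ≤ (5)³·16 / (12·11²) = 2000/1452 = 1.3774.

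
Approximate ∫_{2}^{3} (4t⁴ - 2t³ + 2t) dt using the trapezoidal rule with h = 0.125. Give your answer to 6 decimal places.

141.656738

h = (3 − 2)/8 = 0.125.
Nodes t₀,…,t₈ = 2, 2.125, 2.25, 2.375, 2.5, 2.625, 2.75, 2.875, 3.
f(t) = 4t⁴ - 2t³ + 2t: f₀=52, f₁=66.6220703125, f₂=84.234375, f₃=105.2236328125, f₄=130, f₅=158.9970703125, f₆=192.671875, f₇=231.5048828125, f₈=276.
(h/2)·[f₀ + 2f₁ + 2f₂ + 2f₃ + 2f₄ + 2f₅ + 2f₆ + 2f₇ + f₈] = 0.0625·(2266.5078125) = 141.656738.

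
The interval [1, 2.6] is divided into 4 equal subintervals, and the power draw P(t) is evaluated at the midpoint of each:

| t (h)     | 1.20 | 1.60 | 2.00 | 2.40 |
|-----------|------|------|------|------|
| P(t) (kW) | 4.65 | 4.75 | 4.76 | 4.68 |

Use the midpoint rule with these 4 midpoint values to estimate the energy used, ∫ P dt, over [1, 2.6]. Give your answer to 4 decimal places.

h = 0.4, n = 4.
h·[y(m₁) + y(m₂) + y(m₃) + y(m₄)] = 0.4·(18.84) = 7.5360.

7.5360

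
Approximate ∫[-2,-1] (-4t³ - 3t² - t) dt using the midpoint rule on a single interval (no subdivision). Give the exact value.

M = (b−a)·f(-1.5) = 1·(8.25) = 8.25.

8.25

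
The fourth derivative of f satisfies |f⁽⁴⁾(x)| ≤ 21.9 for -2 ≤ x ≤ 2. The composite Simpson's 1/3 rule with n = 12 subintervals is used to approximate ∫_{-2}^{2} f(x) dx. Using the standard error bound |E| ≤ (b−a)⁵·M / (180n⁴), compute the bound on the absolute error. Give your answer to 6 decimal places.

|E| ≤ (4)⁵·21.9 / (180·12⁴) = 22425.6/3732480 = 0.006008.

0.006008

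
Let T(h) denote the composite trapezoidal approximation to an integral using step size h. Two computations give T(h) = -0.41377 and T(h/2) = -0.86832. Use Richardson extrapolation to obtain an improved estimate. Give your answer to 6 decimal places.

-1.019837

R = (4·T(h/2) − T(h)) / 3 = (4·(-0.86832) − (-0.41377))/3 = (-3.05951)/3 = -1.019837.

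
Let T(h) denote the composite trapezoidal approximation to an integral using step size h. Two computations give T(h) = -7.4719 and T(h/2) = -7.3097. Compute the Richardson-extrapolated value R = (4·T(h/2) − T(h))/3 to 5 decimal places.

-7.25563

R = (4·T(h/2) − T(h)) / 3 = (4·(-7.3097) − (-7.4719))/3 = (-21.7669)/3 = -7.25563.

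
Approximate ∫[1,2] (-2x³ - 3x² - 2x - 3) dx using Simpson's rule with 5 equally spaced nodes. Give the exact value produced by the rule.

h = (2 − 1)/4 = 0.25.
Nodes x₀,…,x₄ = 1, 1.25, 1.5, 1.75, 2.
f(x) = -2x³ - 3x² - 2x - 3: f₀=-10, f₁=-14.09375, f₂=-19.5, f₃=-26.40625, f₄=-35.
(h/3)·[f₀ + 4f₁ + 2f₂ + 4f₃ + f₄] = 0.083333·(-246) = -20.5.

-20.5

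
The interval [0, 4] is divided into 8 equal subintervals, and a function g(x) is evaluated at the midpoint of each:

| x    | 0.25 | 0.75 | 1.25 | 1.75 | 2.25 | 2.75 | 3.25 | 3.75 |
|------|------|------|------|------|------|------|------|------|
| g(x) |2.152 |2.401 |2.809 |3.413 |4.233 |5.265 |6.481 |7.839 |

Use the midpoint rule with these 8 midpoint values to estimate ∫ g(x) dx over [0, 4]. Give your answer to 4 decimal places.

h = 0.5, n = 8.
h·[y(m₁) + y(m₂) + y(m₃) + y(m₄) + y(m₅) + y(m₆) + y(m₇) + y(m₈)] = 0.5·(34.593) = 17.2965.

17.2965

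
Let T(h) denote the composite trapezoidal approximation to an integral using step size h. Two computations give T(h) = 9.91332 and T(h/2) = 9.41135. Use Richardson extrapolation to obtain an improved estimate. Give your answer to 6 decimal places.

R = (4·T(h/2) − T(h)) / 3 = (4·9.41135 − 9.91332)/3 = (27.73208)/3 = 9.244027.

9.244027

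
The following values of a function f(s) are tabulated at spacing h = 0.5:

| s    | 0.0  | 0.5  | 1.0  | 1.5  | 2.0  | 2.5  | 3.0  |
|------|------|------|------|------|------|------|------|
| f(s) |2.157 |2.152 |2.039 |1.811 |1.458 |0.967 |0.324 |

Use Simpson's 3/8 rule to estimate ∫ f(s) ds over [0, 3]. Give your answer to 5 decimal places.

h = 0.5, n = 6.
(3h/8)·[y₀ + 3y₁ + 3y₂ + 2y₃ + 3y₄ + 3y₅ + y₆] = 0.1875·(25.951) = 4.86581.

4.86581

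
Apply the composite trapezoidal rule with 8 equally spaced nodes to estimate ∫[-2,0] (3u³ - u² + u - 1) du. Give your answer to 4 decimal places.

-18.9388

h = (0 − (-2))/7 = 0.285714.
Nodes u₀,…,u₇ = -2, -1.714286, -1.428571, -1.142857, -0.857143, -0.571429, -0.285714, 0.
f(u) = 3u³ - u² + u - 1: f₀=-31, f₁=-20.766764, f₂=-13.215743, f₃=-7.927114, f₄=-4.481050, f₅=-2.457726, f₆=-1.437318, f₇=-1.
(h/2)·[f₀ + 2f₁ + 2f₂ + 2f₃ + 2f₄ + 2f₅ + 2f₆ + f₇] = 0.142857·(-132.571429) = -18.9388.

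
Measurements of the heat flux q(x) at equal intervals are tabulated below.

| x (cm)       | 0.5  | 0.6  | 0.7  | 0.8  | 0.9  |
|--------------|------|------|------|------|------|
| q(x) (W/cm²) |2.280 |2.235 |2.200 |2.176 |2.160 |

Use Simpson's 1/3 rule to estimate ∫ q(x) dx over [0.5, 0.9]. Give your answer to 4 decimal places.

h = 0.1, n = 4.
(h/3)·[y₀ + 4y₁ + 2y₂ + 4y₃ + y₄] = 0.033333·(26.484) = 0.8828.

0.8828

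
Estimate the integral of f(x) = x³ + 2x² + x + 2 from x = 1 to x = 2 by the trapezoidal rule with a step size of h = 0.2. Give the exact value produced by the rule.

11.96

h = (2 − 1)/5 = 0.2.
Nodes x₀,…,x₅ = 1, 1.2, 1.4, 1.6, 1.8, 2.
f(x) = x³ + 2x² + x + 2: f₀=6, f₁=7.808, f₂=10.064, f₃=12.816, f₄=16.112, f₅=20.
(h/2)·[f₀ + 2f₁ + 2f₂ + 2f₃ + 2f₄ + f₅] = 0.1·(119.6) = 11.96.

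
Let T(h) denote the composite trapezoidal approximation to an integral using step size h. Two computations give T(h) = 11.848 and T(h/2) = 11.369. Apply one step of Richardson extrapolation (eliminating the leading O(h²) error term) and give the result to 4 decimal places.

11.2093

R = (4·T(h/2) − T(h)) / 3 = (4·11.369 − 11.848)/3 = (33.628)/3 = 11.2093.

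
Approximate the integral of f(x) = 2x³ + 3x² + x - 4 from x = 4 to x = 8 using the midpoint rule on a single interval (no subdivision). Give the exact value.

2168

M = (b−a)·f(6) = 4·(542) = 2168.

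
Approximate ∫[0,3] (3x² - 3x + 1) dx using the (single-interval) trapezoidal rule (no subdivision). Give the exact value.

30

T = (b−a)/2 · [f(0) + f(3)] = 1.5·[1 + 19] = 30.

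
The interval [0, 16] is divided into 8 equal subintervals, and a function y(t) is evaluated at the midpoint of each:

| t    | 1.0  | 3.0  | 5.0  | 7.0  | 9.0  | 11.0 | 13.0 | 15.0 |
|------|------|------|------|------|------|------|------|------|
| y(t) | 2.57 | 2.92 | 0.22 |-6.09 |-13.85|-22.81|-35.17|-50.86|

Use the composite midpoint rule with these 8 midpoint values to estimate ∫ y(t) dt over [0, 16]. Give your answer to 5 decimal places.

-246.14000

h = 2, n = 8.
h·[y(m₁) + y(m₂) + y(m₃) + y(m₄) + y(m₅) + y(m₆) + y(m₇) + y(m₈)] = 2·(-123.07) = -246.14000.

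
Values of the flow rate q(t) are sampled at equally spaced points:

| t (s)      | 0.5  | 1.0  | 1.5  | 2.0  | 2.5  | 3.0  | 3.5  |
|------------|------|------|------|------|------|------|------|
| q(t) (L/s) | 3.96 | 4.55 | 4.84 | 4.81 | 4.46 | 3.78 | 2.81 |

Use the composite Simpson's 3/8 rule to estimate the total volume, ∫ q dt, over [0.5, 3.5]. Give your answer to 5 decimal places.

h = 0.5, n = 6.
(3h/8)·[y₀ + 3y₁ + 3y₂ + 2y₃ + 3y₄ + 3y₅ + y₆] = 0.1875·(69.28) = 12.99000.

12.99000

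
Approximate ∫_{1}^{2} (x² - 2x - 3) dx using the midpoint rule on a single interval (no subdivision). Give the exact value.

M = (b−a)·f(1.5) = 1·(-3.75) = -3.75.

-3.75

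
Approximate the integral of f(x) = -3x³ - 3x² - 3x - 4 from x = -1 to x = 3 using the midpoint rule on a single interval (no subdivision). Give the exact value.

-52

M = (b−a)·f(1) = 4·(-13) = -52.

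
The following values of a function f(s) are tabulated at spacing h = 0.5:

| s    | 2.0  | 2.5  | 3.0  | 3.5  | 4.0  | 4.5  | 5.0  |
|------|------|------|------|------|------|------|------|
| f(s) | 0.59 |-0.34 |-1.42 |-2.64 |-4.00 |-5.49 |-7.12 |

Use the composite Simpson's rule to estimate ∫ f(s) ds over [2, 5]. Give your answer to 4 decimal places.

-8.5417

h = 0.5, n = 6.
(h/3)·[y₀ + 4y₁ + 2y₂ + 4y₃ + 2y₄ + 4y₅ + y₆] = 0.166667·(-51.25) = -8.5417.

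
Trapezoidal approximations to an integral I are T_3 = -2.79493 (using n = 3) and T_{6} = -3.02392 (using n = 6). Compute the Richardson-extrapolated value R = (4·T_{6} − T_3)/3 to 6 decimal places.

R = (4·T_{6} − T_3) / 3 = (4·(-3.02392) − (-2.79493))/3 = (-9.30075)/3 = -3.100250.

-3.100250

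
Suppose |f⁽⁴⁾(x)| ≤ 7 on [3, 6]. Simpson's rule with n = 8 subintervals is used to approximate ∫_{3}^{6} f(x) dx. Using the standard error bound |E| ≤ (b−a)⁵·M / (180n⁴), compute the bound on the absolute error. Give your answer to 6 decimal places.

0.002307

|E| ≤ (3)⁵·7 / (180·8⁴) = 1701/737280 = 0.002307.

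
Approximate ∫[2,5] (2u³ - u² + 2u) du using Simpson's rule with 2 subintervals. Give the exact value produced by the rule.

286.5

h = (5 − 2)/2 = 1.5.
Nodes u₀,…,u₂ = 2, 3.5, 5.
f(u) = 2u³ - u² + 2u: f₀=16, f₁=80.5, f₂=235.
(h/3)·[f₀ + 4f₁ + f₂] = 0.5·(573) = 286.5.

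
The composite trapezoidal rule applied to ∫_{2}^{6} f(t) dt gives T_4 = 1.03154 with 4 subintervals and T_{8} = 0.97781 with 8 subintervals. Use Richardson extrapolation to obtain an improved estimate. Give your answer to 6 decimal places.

0.959900

R = (4·T_{8} − T_4) / 3 = (4·0.97781 − 1.03154)/3 = (2.87970)/3 = 0.959900.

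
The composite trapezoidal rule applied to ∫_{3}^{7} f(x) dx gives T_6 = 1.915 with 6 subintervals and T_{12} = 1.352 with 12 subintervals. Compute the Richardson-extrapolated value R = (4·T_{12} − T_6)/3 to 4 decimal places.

R = (4·T_{12} − T_6) / 3 = (4·1.352 − 1.915)/3 = (3.493)/3 = 1.1643.

1.1643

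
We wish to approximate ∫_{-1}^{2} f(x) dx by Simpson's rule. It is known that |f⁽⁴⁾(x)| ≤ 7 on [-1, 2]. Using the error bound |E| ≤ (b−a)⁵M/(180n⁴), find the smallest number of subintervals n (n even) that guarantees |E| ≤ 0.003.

Need 1701/(180n⁴) ≤ 0.003.
n⁴ ≥ 1701/(180·0.003) = 3150 ⇒ n ≥ 7.4917, so the smallest even n is 8. (n must be even for Simpson's rule.)

8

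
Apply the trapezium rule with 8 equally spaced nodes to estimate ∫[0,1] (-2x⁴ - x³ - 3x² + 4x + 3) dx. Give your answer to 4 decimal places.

h = (1 − 0)/7 = 0.142857.
Nodes x₀,…,x₇ = 0, 0.142857, 0.285714, 0.428571, 0.571429, 0.714286, 0.857143, 1.
f(x) = -2x⁴ - x³ - 3x² + 4x + 3: f₀=3, f₁=3.506456, f₂=3.861308, f₃=4.017076, f₄=3.906289, f₅=3.441483, f₆=2.515202, f₇=1.
(h/2)·[f₀ + 2f₁ + 2f₂ + 2f₃ + 2f₄ + 2f₅ + 2f₆ + f₇] = 0.071429·(46.495627) = 3.3211.

3.3211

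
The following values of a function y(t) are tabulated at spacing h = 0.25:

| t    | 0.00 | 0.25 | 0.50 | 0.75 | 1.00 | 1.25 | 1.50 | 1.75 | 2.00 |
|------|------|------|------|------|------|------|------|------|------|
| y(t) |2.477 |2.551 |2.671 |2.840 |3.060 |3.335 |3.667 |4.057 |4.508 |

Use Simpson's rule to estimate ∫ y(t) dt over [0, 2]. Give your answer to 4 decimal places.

6.4094

h = 0.25, n = 8.
(h/3)·[y₀ + 4y₁ + 2y₂ + 4y₃ + 2y₄ + 4y₅ + 2y₆ + 4y₇ + y₈] = 0.083333·(76.913) = 6.4094.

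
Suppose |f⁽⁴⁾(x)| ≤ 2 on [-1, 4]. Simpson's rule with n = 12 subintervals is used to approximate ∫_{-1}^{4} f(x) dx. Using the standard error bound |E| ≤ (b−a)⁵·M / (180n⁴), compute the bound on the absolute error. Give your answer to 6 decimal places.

|E| ≤ (5)⁵·2 / (180·12⁴) = 6250/3732480 = 0.001674.

0.001674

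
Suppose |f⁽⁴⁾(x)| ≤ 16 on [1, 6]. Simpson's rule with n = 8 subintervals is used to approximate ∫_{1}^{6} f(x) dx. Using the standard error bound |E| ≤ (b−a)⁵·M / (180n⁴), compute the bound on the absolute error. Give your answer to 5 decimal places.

|E| ≤ (5)⁵·16 / (180·8⁴) = 50000/737280 = 0.06782.

0.06782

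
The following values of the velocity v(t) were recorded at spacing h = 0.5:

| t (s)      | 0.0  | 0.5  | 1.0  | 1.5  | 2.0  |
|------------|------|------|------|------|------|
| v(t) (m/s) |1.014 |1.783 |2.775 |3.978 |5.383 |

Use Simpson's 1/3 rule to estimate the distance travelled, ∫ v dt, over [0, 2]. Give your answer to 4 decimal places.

h = 0.5, n = 4.
(h/3)·[y₀ + 4y₁ + 2y₂ + 4y₃ + y₄] = 0.166667·(34.991) = 5.8318.

5.8318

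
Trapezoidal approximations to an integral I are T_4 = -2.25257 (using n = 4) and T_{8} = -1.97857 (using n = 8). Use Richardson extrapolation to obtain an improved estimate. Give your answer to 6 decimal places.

-1.887237

R = (4·T_{8} − T_4) / 3 = (4·(-1.97857) − (-2.25257))/3 = (-5.66171)/3 = -1.887237.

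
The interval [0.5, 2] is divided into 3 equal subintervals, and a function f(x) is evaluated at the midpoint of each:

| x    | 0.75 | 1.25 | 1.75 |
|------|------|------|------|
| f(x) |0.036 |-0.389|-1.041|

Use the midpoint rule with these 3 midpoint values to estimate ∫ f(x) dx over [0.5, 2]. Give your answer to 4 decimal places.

h = 0.5, n = 3.
h·[y(m₁) + y(m₂) + y(m₃)] = 0.5·(-1.394) = -0.6970.

-0.6970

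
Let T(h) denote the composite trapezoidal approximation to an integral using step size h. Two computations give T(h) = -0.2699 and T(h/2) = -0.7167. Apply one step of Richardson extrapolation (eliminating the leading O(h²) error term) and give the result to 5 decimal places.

-0.86563

R = (4·T(h/2) − T(h)) / 3 = (4·(-0.7167) − (-0.2699))/3 = (-2.5969)/3 = -0.86563.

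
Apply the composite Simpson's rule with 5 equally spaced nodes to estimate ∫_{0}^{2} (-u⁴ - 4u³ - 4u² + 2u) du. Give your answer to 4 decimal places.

h = (2 − 0)/4 = 0.5.
Nodes u₀,…,u₄ = 0, 0.5, 1, 1.5, 2.
f(u) = -u⁴ - 4u³ - 4u² + 2u: f₀=0, f₁=-0.5625, f₂=-7, f₃=-24.5625, f₄=-60.
(h/3)·[f₀ + 4f₁ + 2f₂ + 4f₃ + f₄] = 0.166667·(-174.5) = -29.0833.

-29.0833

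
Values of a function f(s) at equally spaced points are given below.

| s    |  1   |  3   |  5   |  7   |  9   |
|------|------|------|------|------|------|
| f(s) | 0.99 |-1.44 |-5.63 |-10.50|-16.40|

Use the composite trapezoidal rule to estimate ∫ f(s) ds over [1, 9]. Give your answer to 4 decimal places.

h = 2, n = 4.
(h/2)·[y₀ + 2y₁ + 2y₂ + 2y₃ + y₄] = 1·(-50.55) = -50.5500.

-50.5500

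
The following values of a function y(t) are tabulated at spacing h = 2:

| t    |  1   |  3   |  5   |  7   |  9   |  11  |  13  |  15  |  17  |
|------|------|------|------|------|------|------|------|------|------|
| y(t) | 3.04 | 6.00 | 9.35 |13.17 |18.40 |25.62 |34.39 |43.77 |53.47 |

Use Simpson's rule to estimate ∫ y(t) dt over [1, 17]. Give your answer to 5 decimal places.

356.68667

h = 2, n = 8.
(h/3)·[y₀ + 4y₁ + 2y₂ + 4y₃ + 2y₄ + 4y₅ + 2y₆ + 4y₇ + y₈] = 0.666667·(535.03) = 356.68667.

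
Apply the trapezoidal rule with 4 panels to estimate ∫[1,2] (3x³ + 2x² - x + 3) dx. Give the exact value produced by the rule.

17.578125

h = (2 − 1)/4 = 0.25.
Nodes x₀,…,x₄ = 1, 1.25, 1.5, 1.75, 2.
f(x) = 3x³ + 2x² - x + 3: f₀=7, f₁=10.734375, f₂=16.125, f₃=23.453125, f₄=33.
(h/2)·[f₀ + 2f₁ + 2f₂ + 2f₃ + f₄] = 0.125·(140.625) = 17.578125.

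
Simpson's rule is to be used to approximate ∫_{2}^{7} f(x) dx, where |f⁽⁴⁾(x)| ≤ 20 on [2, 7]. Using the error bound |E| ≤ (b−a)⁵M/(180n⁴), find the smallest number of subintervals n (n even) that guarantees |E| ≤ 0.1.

Need 62500/(180n⁴) ≤ 0.1.
n⁴ ≥ 62500/(180·0.1) = 3472.22 ⇒ n ≥ 7.6763, so the smallest even n is 8. (n must be even for Simpson's rule.)

8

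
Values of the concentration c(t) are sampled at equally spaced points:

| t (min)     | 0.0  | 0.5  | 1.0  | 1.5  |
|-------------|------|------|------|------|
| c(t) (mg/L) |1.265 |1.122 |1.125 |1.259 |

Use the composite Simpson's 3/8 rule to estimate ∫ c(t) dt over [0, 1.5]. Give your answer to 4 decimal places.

h = 0.5, n = 3.
(3h/8)·[y₀ + 3y₁ + 3y₂ + y₃] = 0.1875·(9.265) = 1.7372.

1.7372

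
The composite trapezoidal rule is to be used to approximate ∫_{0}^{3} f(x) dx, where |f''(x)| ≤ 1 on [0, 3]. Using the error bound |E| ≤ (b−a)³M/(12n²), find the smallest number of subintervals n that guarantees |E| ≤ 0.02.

11

Need 27/(12n²) ≤ 0.02.
n² ≥ 27/(12·0.02) = 112.5 ⇒ n ≥ 10.6066, so the smallest n is 11.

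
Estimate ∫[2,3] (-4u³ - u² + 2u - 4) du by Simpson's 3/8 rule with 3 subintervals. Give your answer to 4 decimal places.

h = (3 − 2)/3 = 0.333333.
Nodes u₀,…,u₃ = 2, 2.333333, 2.666667, 3.
f(u) = -4u³ - u² + 2u - 4: f₀=-36, f₁=-55.592593, f₂=-81.629630, f₃=-115.
(3h/8)·[f₀ + 3f₁ + 3f₂ + f₃] = 0.125·(-562.666667) = -70.3333.

-70.3333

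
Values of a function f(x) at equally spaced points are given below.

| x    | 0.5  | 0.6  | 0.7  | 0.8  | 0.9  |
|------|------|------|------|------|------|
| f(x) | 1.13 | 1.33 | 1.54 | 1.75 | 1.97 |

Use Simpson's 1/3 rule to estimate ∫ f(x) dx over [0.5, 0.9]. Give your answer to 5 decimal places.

0.61667

h = 0.1, n = 4.
(h/3)·[y₀ + 4y₁ + 2y₂ + 4y₃ + y₄] = 0.033333·(18.50) = 0.61667.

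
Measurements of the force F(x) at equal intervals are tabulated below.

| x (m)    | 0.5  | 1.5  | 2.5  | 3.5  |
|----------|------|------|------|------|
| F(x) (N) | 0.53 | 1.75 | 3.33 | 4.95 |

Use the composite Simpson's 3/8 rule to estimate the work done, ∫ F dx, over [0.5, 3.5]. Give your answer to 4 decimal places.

7.7700

h = 1, n = 3.
(3h/8)·[y₀ + 3y₁ + 3y₂ + y₃] = 0.375·(20.72) = 7.7700.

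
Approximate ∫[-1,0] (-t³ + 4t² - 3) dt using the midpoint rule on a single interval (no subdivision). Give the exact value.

-1.875

M = (b−a)·f(-0.5) = 1·(-1.875) = -1.875.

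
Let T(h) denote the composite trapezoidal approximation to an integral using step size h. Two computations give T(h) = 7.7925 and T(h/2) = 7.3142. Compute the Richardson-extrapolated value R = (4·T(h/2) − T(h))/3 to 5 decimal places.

R = (4·T(h/2) − T(h)) / 3 = (4·7.3142 − 7.7925)/3 = (21.4643)/3 = 7.15477.

7.15477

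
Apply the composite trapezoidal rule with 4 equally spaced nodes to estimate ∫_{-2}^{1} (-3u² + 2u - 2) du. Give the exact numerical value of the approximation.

-19.5

h = (1 − (-2))/3 = 1.
Nodes u₀,…,u₃ = -2, -1, 0, 1.
f(u) = -3u² + 2u - 2: f₀=-18, f₁=-7, f₂=-2, f₃=-3.
(h/2)·[f₀ + 2f₁ + 2f₂ + f₃] = 0.5·(-39) = -19.5.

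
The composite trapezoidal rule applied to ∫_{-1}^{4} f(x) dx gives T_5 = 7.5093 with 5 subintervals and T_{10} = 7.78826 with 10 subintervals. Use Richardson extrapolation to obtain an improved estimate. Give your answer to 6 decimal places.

R = (4·T_{10} − T_5) / 3 = (4·7.78826 − 7.5093)/3 = (23.64374)/3 = 7.881247.

7.881247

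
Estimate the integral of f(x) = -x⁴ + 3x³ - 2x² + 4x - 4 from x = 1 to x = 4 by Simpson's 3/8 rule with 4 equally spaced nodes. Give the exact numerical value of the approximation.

h = (4 − 1)/3 = 1.
Nodes x₀,…,x₃ = 1, 2, 3, 4.
f(x) = -x⁴ + 3x³ - 2x² + 4x - 4: f₀=0, f₁=4, f₂=-10, f₃=-84.
(3h/8)·[f₀ + 3f₁ + 3f₂ + f₃] = 0.375·(-102) = -38.25.

-38.25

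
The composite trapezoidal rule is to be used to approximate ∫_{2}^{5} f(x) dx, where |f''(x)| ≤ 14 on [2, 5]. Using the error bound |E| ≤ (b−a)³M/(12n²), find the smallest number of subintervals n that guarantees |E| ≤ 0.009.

Need 378/(12n²) ≤ 0.009.
n² ≥ 378/(12·0.009) = 3500 ⇒ n ≥ 59.1608, so the smallest n is 60.

60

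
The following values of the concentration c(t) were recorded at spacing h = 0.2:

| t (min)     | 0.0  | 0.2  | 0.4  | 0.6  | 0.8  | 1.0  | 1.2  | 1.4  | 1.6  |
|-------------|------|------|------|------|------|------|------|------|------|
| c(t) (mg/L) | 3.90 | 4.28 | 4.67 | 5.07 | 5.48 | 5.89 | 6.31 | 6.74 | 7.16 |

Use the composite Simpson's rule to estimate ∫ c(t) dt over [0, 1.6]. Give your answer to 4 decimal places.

8.7933

h = 0.2, n = 8.
(h/3)·[y₀ + 4y₁ + 2y₂ + 4y₃ + 2y₄ + 4y₅ + 2y₆ + 4y₇ + y₈] = 0.066667·(131.90) = 8.7933.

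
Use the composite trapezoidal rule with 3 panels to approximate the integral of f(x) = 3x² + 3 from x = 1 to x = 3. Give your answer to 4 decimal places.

h = (3 − 1)/3 = 0.666667.
Nodes x₀,…,x₃ = 1, 1.666667, 2.333333, 3.
f(x) = 3x² + 3: f₀=6, f₁=11.333333, f₂=19.333333, f₃=30.
(h/2)·[f₀ + 2f₁ + 2f₂ + f₃] = 0.333333·(97.333333) = 32.4444.

32.4444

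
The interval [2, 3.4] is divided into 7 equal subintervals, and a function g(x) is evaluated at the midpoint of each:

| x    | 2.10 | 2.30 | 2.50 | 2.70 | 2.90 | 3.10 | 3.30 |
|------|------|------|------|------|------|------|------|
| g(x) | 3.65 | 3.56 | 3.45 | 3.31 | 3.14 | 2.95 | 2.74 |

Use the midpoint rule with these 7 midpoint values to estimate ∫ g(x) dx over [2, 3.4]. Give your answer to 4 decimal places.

4.5600

h = 0.2, n = 7.
h·[y(m₁) + y(m₂) + y(m₃) + y(m₄) + y(m₅) + y(m₆) + y(m₇)] = 0.2·(22.80) = 4.5600.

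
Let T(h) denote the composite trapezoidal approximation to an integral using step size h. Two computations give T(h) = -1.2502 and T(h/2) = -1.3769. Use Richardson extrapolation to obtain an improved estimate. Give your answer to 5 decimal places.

R = (4·T(h/2) − T(h)) / 3 = (4·(-1.3769) − (-1.2502))/3 = (-4.2574)/3 = -1.41913.

-1.41913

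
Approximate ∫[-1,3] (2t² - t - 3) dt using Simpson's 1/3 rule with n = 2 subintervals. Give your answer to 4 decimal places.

h = (3 − (-1))/2 = 2.
Nodes t₀,…,t₂ = -1, 1, 3.
f(t) = 2t² - t - 3: f₀=0, f₁=-2, f₂=12.
(h/3)·[f₀ + 4f₁ + f₂] = 0.666667·(4) = 2.6667.

2.6667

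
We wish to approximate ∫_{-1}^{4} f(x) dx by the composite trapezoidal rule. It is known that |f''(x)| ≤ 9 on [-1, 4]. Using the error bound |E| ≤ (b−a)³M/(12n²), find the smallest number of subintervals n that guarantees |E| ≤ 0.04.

Need 1125/(12n²) ≤ 0.04.
n² ≥ 1125/(12·0.04) = 2343.75 ⇒ n ≥ 48.4123, so the smallest n is 49.

49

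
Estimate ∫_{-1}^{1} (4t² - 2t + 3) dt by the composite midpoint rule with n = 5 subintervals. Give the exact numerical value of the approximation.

h = (1 − (-1))/5 = 0.4.
Midpoints m₁,…,m₅ = -0.8, -0.4, 0, 0.4, 0.8.
f(m₁)=7.16, f(m₂)=4.44, f(m₃)=3, f(m₄)=2.84, f(m₅)=3.96.
h·[f(m₁) + f(m₂) + f(m₃) + f(m₄) + f(m₅)] = 0.4·(21.4) = 8.56.

8.56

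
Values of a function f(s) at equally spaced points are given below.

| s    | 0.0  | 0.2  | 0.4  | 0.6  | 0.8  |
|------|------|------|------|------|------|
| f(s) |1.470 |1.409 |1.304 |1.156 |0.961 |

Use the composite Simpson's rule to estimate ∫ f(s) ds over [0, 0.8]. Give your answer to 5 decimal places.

h = 0.2, n = 4.
(h/3)·[y₀ + 4y₁ + 2y₂ + 4y₃ + y₄] = 0.066667·(15.299) = 1.01993.

1.01993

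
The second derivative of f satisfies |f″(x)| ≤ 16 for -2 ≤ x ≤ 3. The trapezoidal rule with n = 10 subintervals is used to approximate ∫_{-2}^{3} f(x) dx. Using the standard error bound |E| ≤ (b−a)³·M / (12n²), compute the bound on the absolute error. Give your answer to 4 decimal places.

1.6667

|E| ≤ (5)³·16 / (12·10²) = 2000/1200 = 1.6667.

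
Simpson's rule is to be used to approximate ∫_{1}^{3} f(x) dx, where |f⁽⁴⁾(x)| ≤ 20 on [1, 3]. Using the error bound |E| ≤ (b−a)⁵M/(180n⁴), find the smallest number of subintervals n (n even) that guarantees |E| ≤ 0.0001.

14

Need 640/(180n⁴) ≤ 0.0001.
n⁴ ≥ 640/(180·0.0001) = 35555.6 ⇒ n ≥ 13.7318, so the smallest even n is 14. (n must be even for Simpson's rule.)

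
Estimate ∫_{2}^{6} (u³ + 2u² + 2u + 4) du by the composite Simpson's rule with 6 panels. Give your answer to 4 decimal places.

h = (6 − 2)/6 = 0.666667.
Nodes u₀,…,u₆ = 2, 2.666667, 3.333333, 4, 4.666667, 5.333333, 6.
f(u) = u³ + 2u² + 2u + 4: f₀=24, f₁=42.518519, f₂=69.925926, f₃=108, f₄=158.518519, f₅=223.259259, f₆=304.
(h/3)·[f₀ + 4f₁ + 2f₂ + 4f₃ + 2f₄ + 4f₅ + f₆] = 0.222222·(2280) = 506.6667.

506.6667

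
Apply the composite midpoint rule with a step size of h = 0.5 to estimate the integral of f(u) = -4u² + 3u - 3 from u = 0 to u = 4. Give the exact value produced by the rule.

h = (4 − 0)/8 = 0.5.
Midpoints m₁,…,m₈ = 0.25, 0.75, 1.25, 1.75, 2.25, 2.75, 3.25, 3.75.
f(m₁)=-2.5, f(m₂)=-3, f(m₃)=-5.5, f(m₄)=-10, f(m₅)=-16.5, f(m₆)=-25, f(m₇)=-35.5, f(m₈)=-48.
h·[f(m₁) + f(m₂) + f(m₃) + f(m₄) + f(m₅) + f(m₆) + f(m₇) + f(m₈)] = 0.5·(-146) = -73.

-73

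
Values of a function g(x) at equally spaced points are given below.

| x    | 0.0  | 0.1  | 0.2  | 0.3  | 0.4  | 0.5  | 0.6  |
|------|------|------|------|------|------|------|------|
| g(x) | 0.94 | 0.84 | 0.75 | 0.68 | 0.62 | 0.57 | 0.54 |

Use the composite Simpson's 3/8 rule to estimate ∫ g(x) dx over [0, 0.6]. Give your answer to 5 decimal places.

h = 0.1, n = 6.
(3h/8)·[y₀ + 3y₁ + 3y₂ + 2y₃ + 3y₄ + 3y₅ + y₆] = 0.0375·(11.18) = 0.41925.

0.41925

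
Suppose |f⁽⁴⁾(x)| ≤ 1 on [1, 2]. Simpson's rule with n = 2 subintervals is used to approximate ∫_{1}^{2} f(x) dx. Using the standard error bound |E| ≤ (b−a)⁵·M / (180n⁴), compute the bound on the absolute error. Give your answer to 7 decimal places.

0.0003472

|E| ≤ (1)⁵·1 / (180·2⁴) = 1/2880 = 0.0003472.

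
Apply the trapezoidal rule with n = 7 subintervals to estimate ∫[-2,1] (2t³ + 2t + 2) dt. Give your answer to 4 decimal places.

h = (1 − (-2))/7 = 0.428571.
Nodes t₀,…,t₇ = -2, -1.571429, -1.142857, -0.714286, -0.285714, 0.142857, 0.571429, 1.
f(t) = 2t³ + 2t + 2: f₀=-18, f₁=-8.903790, f₂=-3.271137, f₃=-0.157434, f₄=1.381924, f₅=2.291545, f₆=3.516035, f₇=6.
(h/2)·[f₀ + 2f₁ + 2f₂ + 2f₃ + 2f₄ + 2f₅ + 2f₆ + f₇] = 0.214286·(-22.285714) = -4.7755.

-4.7755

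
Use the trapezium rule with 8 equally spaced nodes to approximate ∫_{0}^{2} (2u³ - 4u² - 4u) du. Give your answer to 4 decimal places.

-10.6122

h = (2 − 0)/7 = 0.285714.
Nodes u₀,…,u₇ = 0, 0.285714, 0.571429, 0.857143, 1.142857, 1.428571, 1.714286, 2.
f(u) = 2u³ - 4u² - 4u: f₀=0, f₁=-1.422741, f₂=-3.218659, f₃=-5.107872, f₄=-6.810496, f₅=-8.046647, f₆=-8.536443, f₇=-8.
(h/2)·[f₀ + 2f₁ + 2f₂ + 2f₃ + 2f₄ + 2f₅ + 2f₆ + f₇] = 0.142857·(-74.285714) = -10.6122.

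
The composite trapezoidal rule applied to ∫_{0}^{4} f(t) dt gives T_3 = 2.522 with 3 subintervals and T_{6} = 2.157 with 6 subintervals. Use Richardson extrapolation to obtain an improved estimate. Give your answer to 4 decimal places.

R = (4·T_{6} − T_3) / 3 = (4·2.157 − 2.522)/3 = (6.106)/3 = 2.0353.

2.0353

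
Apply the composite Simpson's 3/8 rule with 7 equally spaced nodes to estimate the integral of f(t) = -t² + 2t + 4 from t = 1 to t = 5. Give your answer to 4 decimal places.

h = (5 − 1)/6 = 0.666667.
Nodes t₀,…,t₆ = 1, 1.666667, 2.333333, 3, 3.666667, 4.333333, 5.
f(t) = -t² + 2t + 4: f₀=5, f₁=4.555556, f₂=3.222222, f₃=1, f₄=-2.111111, f₅=-6.111111, f₆=-11.
(3h/8)·[f₀ + 3f₁ + 3f₂ + 2f₃ + 3f₄ + 3f₅ + f₆] = 0.25·(-5.333333) = -1.3333.

-1.3333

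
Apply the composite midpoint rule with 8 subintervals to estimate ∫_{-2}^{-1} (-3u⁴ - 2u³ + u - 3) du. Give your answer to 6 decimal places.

-15.557053

h = (-1 − (-2))/8 = 0.125.
Midpoints m₁,…,m₈ = -1.9375, -1.8125, -1.6875, -1.5625, -1.4375, -1.3125, -1.1875, -1.0625.
f(m₁)=-32.6665496826171875, f(m₂)=-25.2805633544921875, f(m₃)=-19.4040985107421875, f(m₄)=-14.8144989013671875, f(m₅)=-11.3066864013671875, f(m₆)=-8.6931610107421875, f(m₇)=-6.8040008544921875, f(m₈)=-5.4868621826171875.
h·[f(m₁) + f(m₂) + f(m₃) + f(m₄) + f(m₅) + f(m₆) + f(m₇) + f(m₈)] = 0.125·(-124.4564208984375) = -15.557053.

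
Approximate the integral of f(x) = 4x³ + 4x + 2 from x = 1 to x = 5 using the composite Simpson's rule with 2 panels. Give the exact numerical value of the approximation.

h = (5 − 1)/2 = 2.
Nodes x₀,…,x₂ = 1, 3, 5.
f(x) = 4x³ + 4x + 2: f₀=10, f₁=122, f₂=522.
(h/3)·[f₀ + 4f₁ + f₂] = 0.666667·(1020) = 680.

680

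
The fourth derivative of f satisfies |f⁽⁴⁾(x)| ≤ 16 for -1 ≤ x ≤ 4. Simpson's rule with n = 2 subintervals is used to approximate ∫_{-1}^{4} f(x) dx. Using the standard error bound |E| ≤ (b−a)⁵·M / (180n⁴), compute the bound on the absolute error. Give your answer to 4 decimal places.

17.3611

|E| ≤ (5)⁵·16 / (180·2⁴) = 50000/2880 = 17.3611.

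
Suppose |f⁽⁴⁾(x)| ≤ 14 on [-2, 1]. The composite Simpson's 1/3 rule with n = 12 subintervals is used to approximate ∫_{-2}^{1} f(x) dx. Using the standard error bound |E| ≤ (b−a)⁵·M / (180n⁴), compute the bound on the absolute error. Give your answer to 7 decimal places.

0.0009115

|E| ≤ (3)⁵·14 / (180·12⁴) = 3402/3732480 = 0.0009115.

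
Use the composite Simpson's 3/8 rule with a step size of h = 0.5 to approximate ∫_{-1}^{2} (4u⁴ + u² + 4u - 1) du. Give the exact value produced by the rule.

32.625

h = (2 − (-1))/6 = 0.5.
Nodes u₀,…,u₆ = -1, -0.5, 0, 0.5, 1, 1.5, 2.
f(u) = 4u⁴ + u² + 4u - 1: f₀=0, f₁=-2.5, f₂=-1, f₃=1.5, f₄=8, f₅=27.5, f₆=75.
(3h/8)·[f₀ + 3f₁ + 3f₂ + 2f₃ + 3f₄ + 3f₅ + f₆] = 0.1875·(174) = 32.625.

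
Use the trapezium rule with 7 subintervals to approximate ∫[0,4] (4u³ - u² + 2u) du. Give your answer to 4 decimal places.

h = (4 − 0)/7 = 0.571429.
Nodes u₀,…,u₇ = 0, 0.571429, 1.142857, 1.714286, 2.285714, 2.857143, 3.428571, 4.
f(u) = 4u³ - u² + 2u: f₀=0, f₁=1.562682, f₂=6.950437, f₃=20.641399, f₄=47.113703, f₅=90.845481, f₆=156.314869, f₇=248.
(h/2)·[f₀ + 2f₁ + 2f₂ + 2f₃ + 2f₄ + 2f₅ + 2f₆ + f₇] = 0.285714·(894.857143) = 255.6735.

255.6735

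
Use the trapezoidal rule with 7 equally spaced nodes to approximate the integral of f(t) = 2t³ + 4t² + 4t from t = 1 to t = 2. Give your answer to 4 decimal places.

22.8935

h = (2 − 1)/6 = 0.166667.
Nodes t₀,…,t₆ = 1, 1.166667, 1.333333, 1.5, 1.666667, 1.833333, 2.
f(t) = 2t³ + 4t² + 4t: f₀=10, f₁=13.287037, f₂=17.185185, f₃=21.75, f₄=27.037037, f₅=33.101852, f₆=40.
(h/2)·[f₀ + 2f₁ + 2f₂ + 2f₃ + 2f₄ + 2f₅ + f₆] = 0.083333·(274.722222) = 22.8935.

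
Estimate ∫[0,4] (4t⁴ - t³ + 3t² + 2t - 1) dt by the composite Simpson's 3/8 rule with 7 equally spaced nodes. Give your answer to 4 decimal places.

832.1481

h = (4 − 0)/6 = 0.666667.
Nodes t₀,…,t₆ = 0, 0.666667, 1.333333, 2, 2.666667, 3.333333, 4.
f(t) = 4t⁴ - t³ + 3t² + 2t - 1: f₀=-1, f₁=2.160494, f₂=17.271605, f₃=71, f₄=208.975309, f₅=495.790123, f₆=1015.
(3h/8)·[f₀ + 3f₁ + 3f₂ + 2f₃ + 3f₄ + 3f₅ + f₆] = 0.25·(3328.592593) = 832.1481.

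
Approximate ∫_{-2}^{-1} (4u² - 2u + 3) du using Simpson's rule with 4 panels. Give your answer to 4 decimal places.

h = (-1 − (-2))/4 = 0.25.
Nodes u₀,…,u₄ = -2, -1.75, -1.5, -1.25, -1.
f(u) = 4u² - 2u + 3: f₀=23, f₁=18.75, f₂=15, f₃=11.75, f₄=9.
(h/3)·[f₀ + 4f₁ + 2f₂ + 4f₃ + f₄] = 0.083333·(184) = 15.3333.

15.3333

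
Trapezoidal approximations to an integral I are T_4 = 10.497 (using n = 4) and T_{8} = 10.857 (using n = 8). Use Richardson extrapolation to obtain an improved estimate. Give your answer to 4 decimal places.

10.9770

R = (4·T_{8} − T_4) / 3 = (4·10.857 − 10.497)/3 = (32.931)/3 = 10.9770.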